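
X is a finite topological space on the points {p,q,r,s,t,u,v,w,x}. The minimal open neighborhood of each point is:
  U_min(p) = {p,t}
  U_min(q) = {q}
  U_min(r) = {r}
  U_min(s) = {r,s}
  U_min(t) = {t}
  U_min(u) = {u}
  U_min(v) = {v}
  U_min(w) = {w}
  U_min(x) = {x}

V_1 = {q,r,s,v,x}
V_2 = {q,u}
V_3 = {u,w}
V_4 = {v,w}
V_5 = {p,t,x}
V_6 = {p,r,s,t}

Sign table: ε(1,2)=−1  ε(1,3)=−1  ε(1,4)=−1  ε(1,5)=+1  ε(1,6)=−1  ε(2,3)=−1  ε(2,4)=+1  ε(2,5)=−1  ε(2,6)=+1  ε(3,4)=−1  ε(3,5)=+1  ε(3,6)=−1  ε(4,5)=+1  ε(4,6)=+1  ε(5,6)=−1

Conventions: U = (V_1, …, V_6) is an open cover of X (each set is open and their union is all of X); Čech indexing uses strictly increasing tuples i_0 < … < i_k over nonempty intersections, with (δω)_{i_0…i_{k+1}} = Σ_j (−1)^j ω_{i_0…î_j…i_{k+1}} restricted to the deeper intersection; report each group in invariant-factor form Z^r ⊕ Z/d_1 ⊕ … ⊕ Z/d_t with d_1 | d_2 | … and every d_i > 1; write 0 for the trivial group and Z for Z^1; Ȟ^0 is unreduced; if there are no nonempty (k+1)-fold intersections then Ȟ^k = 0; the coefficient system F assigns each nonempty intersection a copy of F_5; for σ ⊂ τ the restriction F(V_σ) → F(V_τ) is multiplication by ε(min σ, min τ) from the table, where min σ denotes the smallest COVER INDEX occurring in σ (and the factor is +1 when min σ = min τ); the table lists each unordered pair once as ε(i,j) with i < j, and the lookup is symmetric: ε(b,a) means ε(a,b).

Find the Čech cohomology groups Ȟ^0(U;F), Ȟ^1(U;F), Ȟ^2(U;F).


nonempty overlaps:
  V12={q} V14={v} V15={x} V16={r,s} V23={u} V34={w} V56={p,t}
C dims 6,7; δ0: rk_F5 5
degree 0: 6−5−0 = 1 → Ȟ^0 ≅ Z/5
degree 1: 7−0−5 = 2 → Ȟ^1 ≅ Z/5 ⊕ Z/5
degree 2: 0−0−0 = 0 → Ȟ^2 ≅ 0

Ȟ^0 ≅ Z/5, Ȟ^1 ≅ Z/5 ⊕ Z/5, Ȟ^2 ≅ 0


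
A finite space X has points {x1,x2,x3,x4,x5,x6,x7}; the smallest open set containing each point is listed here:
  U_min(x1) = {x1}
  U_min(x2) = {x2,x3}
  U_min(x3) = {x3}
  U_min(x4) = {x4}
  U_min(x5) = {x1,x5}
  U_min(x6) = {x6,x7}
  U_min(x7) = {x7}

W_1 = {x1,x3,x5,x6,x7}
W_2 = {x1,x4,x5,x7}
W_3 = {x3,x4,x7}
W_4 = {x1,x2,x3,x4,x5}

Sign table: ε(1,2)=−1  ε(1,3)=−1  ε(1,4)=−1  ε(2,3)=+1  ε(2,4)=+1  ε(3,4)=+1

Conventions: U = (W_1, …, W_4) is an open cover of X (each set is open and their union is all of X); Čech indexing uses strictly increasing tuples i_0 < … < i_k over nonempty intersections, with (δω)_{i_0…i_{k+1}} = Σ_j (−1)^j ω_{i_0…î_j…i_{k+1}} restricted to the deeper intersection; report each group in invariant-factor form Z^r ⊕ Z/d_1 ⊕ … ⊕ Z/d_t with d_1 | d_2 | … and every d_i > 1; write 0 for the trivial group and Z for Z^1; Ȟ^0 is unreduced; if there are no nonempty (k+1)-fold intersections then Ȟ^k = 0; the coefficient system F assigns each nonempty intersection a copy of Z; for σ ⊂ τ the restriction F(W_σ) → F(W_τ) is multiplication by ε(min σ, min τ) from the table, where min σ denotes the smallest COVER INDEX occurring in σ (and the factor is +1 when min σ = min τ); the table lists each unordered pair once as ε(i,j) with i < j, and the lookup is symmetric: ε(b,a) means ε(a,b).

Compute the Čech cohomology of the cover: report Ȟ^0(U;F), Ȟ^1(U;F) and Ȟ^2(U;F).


Ȟ^0(U;F) ≅ Z; Ȟ^1(U;F) ≅ 0; Ȟ^2(U;F) ≅ Z

nonempty intersections:
  W12={x1,x5,x7} W13={x3,x7} W14={x1,x3,x5} W23={x4,x7} W24={x1,x4,x5} W34={x3,x4}
  W123={x7} W124={x1,x5} W134={x3} W234={x4}
C dims 4,6,4; δ0: rk 3, SNF 1^3; δ1: rk 3, SNF 1^3
Ȟ^0: (4−3)−0=1 ⇒ Z
Ȟ^1: (6−3)−3=0 ⇒ 0
Ȟ^2: (4−0)−3=1 ⇒ Z


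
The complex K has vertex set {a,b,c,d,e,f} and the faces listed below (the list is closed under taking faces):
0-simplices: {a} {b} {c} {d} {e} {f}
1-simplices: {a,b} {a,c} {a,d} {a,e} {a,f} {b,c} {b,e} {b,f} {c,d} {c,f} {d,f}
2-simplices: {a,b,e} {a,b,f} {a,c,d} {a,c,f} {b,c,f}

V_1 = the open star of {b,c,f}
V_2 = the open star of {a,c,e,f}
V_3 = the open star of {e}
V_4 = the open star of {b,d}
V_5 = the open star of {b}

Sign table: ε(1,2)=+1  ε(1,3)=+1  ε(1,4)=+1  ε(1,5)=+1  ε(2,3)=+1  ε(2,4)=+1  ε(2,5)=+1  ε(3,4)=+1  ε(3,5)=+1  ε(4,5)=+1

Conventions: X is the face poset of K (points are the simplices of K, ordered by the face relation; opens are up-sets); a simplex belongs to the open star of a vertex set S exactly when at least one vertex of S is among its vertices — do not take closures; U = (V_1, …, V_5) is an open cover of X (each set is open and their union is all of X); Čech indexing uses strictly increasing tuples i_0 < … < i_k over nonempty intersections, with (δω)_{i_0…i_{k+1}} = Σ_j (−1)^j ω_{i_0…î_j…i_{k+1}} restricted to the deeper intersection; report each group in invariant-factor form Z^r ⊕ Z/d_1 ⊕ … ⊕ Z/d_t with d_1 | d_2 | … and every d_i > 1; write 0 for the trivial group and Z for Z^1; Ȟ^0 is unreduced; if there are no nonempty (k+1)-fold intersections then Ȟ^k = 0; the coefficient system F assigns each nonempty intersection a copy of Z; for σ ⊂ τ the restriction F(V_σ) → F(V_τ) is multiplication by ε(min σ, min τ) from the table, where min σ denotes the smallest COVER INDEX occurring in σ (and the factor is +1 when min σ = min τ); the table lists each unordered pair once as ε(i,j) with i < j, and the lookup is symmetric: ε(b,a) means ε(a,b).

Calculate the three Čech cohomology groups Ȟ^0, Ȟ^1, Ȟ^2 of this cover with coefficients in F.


Ȟ^0 ≅ Z, Ȟ^1 ≅ 0 and Ȟ^2 ≅ 0

nonempty intersections:
  V1={{b},{c},{f},{a,b},{a,c},{a,f},{b,c},{b,e},{b,f},{c,d},{c,f},{d,f},{a,b,e},{a,b,f},{a,c,d},{a,c,f},{b,c,f}} V2={{a},{c},{e},{f},{a,b},{a,c},{a,d},{a,e},{a,f},{b,c},{b,e},{b,f},{c,d},{c,f},{d,f},{a,b,e},{a,b,f},{a,c,d},{a,c,f},{b,c,f}} V3={{e},{a,e},{b,e},{a,b,e}} V4={{b},{d},{a,b},{a,d},{b,c},{b,e},{b,f},{c,d},{d,f},{a,b,e},{a,b,f},{a,c,d},{b,c,f}} V5={{b},{a,b},{b,c},{b,e},{b,f},{a,b,e},{a,b,f},{b,c,f}}
  V12={{c},{f},{a,b},{a,c},{a,f},{b,c},{b,e},{b,f},{c,d},{c,f},{d,f},{a,b,e},{a,b,f},{a,c,d},{a,c,f},{b,c,f}} V13={{b,e},{a,b,e}} V14={{b},{a,b},{b,c},{b,e},{b,f},{c,d},{d,f},{a,b,e},{a,b,f},{a,c,d},{b,c,f}} V15={{b},{a,b},{b,c},{b,e},{b,f},{a,b,e},{a,b,f},{b,c,f}} V23={{e},{a,e},{b,e},{a,b,e}} V24={{a,b},{a,d},{b,c},{b,e},{b,f},{c,d},{d,f},{a,b,e},{a,b,f},{a,c,d},{b,c,f}} V25={{a,b},{b,c},{b,e},{b,f},{a,b,e},{a,b,f},{b,c,f}} V34={{b,e},{a,b,e}} V35={{b,e},{a,b,e}} V45={{b},{a,b},{b,c},{b,e},{b,f},{a,b,e},{a,b,f},{b,c,f}}
  V123={{b,e},{a,b,e}} V124={{a,b},{b,c},{b,e},{b,f},{c,d},{d,f},{a,b,e},{a,b,f},{a,c,d},{b,c,f}} V125={{a,b},{b,c},{b,e},{b,f},{a,b,e},{a,b,f},{b,c,f}} V134={{b,e},{a,b,e}} V135={{b,e},{a,b,e}} V145={{b},{a,b},{b,c},{b,e},{b,f},{a,b,e},{a,b,f},{b,c,f}} V234={{b,e},{a,b,e}} V235={{b,e},{a,b,e}} V245={{a,b},{b,c},{b,e},{b,f},{a,b,e},{a,b,f},{b,c,f}} V345={{b,e},{a,b,e}}
  V1234={{b,e},{a,b,e}} V1235={{b,e},{a,b,e}} V1245={{a,b},{b,c},{b,e},{b,f},{a,b,e},{a,b,f},{b,c,f}} V1345={{b,e},{a,b,e}} V2345={{b,e},{a,b,e}}
  V12345={{b,e},{a,b,e}}
C dims 5,10,10,5; δ0: rk 4, SNF 1^4; δ1: rk 6, SNF 1^6; δ2: rk 4, SNF 1^4
Ȟ^0: (5−4)−0=1 ⇒ Z
Ȟ^1: (10−6)−4=0 ⇒ 0
Ȟ^2: (10−4)−6=0 ⇒ 0


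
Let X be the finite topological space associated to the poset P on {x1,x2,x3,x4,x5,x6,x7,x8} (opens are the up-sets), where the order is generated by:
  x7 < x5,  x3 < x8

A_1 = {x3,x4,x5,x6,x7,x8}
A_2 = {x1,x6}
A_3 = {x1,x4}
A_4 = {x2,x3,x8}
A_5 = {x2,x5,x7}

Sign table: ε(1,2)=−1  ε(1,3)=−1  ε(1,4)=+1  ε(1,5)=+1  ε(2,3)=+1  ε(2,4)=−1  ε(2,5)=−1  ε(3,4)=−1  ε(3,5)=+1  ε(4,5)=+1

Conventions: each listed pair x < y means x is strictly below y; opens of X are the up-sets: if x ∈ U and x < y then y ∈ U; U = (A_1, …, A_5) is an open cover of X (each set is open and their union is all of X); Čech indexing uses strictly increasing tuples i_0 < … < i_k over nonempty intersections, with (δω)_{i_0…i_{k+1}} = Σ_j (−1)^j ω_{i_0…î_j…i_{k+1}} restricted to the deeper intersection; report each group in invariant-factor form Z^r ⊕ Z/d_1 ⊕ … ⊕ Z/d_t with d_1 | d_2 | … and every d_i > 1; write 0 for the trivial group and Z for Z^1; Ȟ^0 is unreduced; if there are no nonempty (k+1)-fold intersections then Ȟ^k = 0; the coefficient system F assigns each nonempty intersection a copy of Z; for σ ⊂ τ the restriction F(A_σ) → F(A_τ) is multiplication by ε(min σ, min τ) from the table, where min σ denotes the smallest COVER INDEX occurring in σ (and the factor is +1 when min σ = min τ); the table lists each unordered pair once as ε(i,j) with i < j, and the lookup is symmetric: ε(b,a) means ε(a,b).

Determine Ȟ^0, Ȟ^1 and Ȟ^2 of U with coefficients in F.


nerve simplices:
  A12={x6} A13={x4} A14={x3,x8} A15={x5,x7} A23={x1} A45={x2}
C dims 5,6; δ0: rk 4, SNF 1^4
degree 0: 5−4−0 = 1 → Ȟ^0 ≅ Z
degree 1: 6−0−4 = 2 → Ȟ^1 ≅ Z^2
degree 2: 0−0−0 = 0 → Ȟ^2 ≅ 0

Ȟ^0(U;F) ≅ Z, Ȟ^1(U;F) ≅ Z^2, Ȟ^2(U;F) ≅ 0


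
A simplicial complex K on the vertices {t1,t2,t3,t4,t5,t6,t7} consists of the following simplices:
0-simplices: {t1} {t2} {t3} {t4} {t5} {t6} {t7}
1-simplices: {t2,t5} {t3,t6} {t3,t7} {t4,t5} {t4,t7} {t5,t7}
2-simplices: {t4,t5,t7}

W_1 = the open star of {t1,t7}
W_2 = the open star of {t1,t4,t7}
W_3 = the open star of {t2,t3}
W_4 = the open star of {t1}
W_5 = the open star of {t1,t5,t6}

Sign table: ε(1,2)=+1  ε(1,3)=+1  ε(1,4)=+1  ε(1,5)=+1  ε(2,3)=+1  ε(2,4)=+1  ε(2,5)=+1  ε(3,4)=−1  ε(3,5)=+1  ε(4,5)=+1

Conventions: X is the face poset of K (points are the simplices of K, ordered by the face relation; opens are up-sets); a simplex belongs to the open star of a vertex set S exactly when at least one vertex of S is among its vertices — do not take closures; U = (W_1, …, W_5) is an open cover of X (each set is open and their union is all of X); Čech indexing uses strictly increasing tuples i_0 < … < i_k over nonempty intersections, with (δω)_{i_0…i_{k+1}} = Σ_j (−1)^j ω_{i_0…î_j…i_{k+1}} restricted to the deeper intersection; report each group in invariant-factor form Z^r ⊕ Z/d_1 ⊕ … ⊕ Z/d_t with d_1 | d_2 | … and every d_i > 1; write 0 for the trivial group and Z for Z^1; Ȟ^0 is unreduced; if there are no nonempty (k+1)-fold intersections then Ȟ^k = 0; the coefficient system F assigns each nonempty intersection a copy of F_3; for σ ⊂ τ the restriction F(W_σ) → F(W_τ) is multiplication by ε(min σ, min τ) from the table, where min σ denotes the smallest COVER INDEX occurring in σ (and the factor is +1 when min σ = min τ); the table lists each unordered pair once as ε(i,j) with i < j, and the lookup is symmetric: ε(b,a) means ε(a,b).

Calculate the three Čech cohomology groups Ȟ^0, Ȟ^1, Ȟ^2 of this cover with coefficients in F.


Ȟ^0 ≅ Z/3,  Ȟ^1 ≅ Z/3,  Ȟ^2 ≅ 0

nonempty intersections:
  W1={{t1},{t7},{t3,t7},{t4,t7},{t5,t7},{t4,t5,t7}} W2={{t1},{t4},{t7},{t3,t7},{t4,t5},{t4,t7},{t5,t7},{t4,t5,t7}} W3={{t2},{t3},{t2,t5},{t3,t6},{t3,t7}} W4={{t1}} W5={{t1},{t5},{t6},{t2,t5},{t3,t6},{t4,t5},{t5,t7},{t4,t5,t7}}
  W12={{t1},{t7},{t3,t7},{t4,t7},{t5,t7},{t4,t5,t7}} W13={{t3,t7}} W14={{t1}} W15={{t1},{t5,t7},{t4,t5,t7}} W23={{t3,t7}} W24={{t1}} W25={{t1},{t4,t5},{t5,t7},{t4,t5,t7}} W35={{t2,t5},{t3,t6}} W45={{t1}}
  W123={{t3,t7}} W124={{t1}} W125={{t1},{t5,t7},{t4,t5,t7}} W145={{t1}} W245={{t1}}
  W1245={{t1}}
C dims 5,9,5,1; δ0: rk_F3 4; δ1: rk_F3 4; δ2: rk_F3 1
Ȟ^0: (5−4)−0=1 ⇒ Z/3
Ȟ^1: (9−4)−4=1 ⇒ Z/3
Ȟ^2: (5−1)−4=0 ⇒ 0


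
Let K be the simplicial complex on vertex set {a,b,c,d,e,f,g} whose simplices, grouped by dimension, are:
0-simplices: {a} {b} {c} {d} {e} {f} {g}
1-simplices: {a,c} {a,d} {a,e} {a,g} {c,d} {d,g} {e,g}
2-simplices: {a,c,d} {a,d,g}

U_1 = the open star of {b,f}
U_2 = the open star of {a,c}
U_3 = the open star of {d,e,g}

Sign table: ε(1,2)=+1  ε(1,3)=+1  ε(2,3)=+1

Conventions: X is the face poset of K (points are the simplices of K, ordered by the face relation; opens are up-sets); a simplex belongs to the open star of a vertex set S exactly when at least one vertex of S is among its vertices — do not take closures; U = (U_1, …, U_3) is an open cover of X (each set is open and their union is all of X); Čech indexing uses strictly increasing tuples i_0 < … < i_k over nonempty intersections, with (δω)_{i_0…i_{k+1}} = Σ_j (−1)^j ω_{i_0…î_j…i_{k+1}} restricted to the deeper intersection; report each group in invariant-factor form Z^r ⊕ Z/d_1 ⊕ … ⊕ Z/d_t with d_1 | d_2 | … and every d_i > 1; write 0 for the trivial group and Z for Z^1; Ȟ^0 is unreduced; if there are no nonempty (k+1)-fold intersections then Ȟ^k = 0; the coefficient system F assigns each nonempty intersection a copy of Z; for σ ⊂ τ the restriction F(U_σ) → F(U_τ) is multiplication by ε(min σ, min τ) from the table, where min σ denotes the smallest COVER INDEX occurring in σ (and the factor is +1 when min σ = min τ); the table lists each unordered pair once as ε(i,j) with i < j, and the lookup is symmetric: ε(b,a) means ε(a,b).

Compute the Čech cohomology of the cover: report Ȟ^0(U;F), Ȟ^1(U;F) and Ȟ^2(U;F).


nonempty intersections:
  U1={{b},{f}} U2={{a},{c},{a,c},{a,d},{a,e},{a,g},{c,d},{a,c,d},{a,d,g}} U3={{d},{e},{g},{a,d},{a,e},{a,g},{c,d},{d,g},{e,g},{a,c,d},{a,d,g}}
  U23={{a,d},{a,e},{a,g},{c,d},{a,c,d},{a,d,g}}
C dims 3,1; δ0: rk 1, SNF 1^1
Ȟ^0: (3−1)−0=2 ⇒ Z^2
Ȟ^1: (1−0)−1=0 ⇒ 0
Ȟ^2: (0−0)−0=0 ⇒ 0

Ȟ^0(U;F) ≅ Z^2; Ȟ^1(U;F) ≅ 0; Ȟ^2(U;F) ≅ 0


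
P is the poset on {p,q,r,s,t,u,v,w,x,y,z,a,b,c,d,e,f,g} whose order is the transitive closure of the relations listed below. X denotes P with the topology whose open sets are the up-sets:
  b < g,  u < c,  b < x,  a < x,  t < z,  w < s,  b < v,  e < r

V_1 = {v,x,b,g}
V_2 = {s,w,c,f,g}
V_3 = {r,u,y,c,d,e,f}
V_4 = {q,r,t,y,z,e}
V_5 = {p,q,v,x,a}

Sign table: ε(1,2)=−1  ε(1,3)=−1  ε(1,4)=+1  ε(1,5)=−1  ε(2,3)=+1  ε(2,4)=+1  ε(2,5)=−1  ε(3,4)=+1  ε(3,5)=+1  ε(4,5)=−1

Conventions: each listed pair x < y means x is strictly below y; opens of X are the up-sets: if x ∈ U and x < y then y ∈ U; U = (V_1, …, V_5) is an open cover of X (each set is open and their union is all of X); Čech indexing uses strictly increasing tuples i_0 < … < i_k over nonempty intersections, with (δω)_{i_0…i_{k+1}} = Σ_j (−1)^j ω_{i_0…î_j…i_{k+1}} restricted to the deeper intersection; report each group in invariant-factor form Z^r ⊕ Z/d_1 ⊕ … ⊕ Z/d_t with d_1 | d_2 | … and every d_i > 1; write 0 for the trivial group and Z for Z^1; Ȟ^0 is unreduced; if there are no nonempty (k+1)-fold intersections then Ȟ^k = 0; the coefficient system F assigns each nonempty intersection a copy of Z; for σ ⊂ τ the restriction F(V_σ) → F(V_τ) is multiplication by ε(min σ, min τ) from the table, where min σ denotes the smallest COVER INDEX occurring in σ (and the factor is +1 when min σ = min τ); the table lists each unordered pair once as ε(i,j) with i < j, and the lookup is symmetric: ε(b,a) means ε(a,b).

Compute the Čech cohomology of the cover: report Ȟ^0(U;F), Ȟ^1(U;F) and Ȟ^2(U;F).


nonempty overlaps:
  V12={g} V15={v,x} V23={c,f} V34={r,y,e} V45={q}
C dims 5,5; δ0: rk 5, SNF 1^4·2
degree 0: 5−5−0 = 0 → Ȟ^0 ≅ 0
degree 1: 5−0−5 = 0 plus torsion [2] → Ȟ^1 ≅ Z/2
degree 2: 0−0−0 = 0 → Ȟ^2 ≅ 0

Ȟ^0(U;F) ≅ 0, Ȟ^1(U;F) ≅ Z/2 and Ȟ^2(U;F) ≅ 0


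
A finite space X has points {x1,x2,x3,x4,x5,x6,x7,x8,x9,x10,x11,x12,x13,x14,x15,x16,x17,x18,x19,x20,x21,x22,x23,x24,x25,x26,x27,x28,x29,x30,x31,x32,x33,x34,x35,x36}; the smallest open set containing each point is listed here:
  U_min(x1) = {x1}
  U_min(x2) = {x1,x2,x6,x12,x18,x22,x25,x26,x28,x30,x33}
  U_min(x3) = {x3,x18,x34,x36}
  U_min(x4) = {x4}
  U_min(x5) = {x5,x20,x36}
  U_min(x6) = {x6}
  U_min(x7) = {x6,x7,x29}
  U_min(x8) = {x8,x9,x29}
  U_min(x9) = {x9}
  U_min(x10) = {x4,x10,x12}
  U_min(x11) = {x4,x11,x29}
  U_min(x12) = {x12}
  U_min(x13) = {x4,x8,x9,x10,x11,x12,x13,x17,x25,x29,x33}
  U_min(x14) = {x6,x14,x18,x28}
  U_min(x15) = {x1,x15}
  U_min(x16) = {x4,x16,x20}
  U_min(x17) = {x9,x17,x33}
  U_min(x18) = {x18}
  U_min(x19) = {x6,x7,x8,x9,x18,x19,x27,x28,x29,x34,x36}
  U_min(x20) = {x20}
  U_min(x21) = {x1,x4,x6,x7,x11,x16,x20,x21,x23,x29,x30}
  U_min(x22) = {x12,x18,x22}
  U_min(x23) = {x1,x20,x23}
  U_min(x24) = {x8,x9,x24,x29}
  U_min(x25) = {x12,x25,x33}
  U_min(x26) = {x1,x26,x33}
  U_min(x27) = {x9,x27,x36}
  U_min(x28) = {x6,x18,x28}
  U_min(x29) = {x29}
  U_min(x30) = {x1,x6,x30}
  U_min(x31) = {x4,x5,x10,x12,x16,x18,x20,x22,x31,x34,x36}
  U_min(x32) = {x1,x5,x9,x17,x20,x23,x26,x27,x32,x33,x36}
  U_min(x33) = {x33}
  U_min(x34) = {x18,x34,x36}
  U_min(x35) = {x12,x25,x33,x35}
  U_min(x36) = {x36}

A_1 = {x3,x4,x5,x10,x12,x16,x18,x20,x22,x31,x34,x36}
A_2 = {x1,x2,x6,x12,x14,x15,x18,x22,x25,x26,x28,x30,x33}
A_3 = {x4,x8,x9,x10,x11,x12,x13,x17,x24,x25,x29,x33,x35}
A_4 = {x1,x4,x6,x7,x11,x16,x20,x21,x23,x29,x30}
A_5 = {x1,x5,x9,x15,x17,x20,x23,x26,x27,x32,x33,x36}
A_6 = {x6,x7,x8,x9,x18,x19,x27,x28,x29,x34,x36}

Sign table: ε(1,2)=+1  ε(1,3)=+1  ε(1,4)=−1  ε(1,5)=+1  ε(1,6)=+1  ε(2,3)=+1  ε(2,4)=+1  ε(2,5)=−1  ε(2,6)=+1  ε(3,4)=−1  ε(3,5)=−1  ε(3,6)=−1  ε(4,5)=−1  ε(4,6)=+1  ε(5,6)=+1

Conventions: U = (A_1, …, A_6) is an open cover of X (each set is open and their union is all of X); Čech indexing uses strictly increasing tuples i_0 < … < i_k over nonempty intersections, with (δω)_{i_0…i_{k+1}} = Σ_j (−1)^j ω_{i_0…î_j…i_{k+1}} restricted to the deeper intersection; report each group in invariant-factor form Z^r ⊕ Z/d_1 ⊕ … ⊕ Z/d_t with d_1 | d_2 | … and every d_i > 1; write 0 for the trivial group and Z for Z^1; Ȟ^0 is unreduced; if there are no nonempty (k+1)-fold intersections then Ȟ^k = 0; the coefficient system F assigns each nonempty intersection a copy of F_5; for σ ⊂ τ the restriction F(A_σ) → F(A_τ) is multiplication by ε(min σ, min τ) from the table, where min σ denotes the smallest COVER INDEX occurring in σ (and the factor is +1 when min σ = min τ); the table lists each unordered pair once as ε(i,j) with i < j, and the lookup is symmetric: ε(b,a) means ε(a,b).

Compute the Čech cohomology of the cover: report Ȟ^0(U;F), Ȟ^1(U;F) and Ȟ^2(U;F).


Ȟ^0 = 0,  Ȟ^1 = 0,  Ȟ^2 = Z/5

cover nerve:
  A12={x12,x18,x22} A13={x4,x10,x12} A14={x4,x16,x20} A15={x5,x20,x36} A16={x18,x34,x36} A23={x12,x25,x33} A24={x1,x6,x30} A25={x1,x15,x26,x33} A26={x6,x18,x28} A34={x4,x11,x29} A35={x9,x17,x33} A36={x8,x9,x29} A45={x1,x20,x23} A46={x6,x7,x29} A56={x9,x27,x36}
  A123={x12} A126={x18} A134={x4} A145={x20} A156={x36} A235={x33} A245={x1} A246={x6} A346={x29} A356={x9}
C dims 6,15,10; δ0: rk_F5 6; δ1: rk_F5 9
Ȟ^0: (6−6)−0=0 ⇒ 0
Ȟ^1: (15−9)−6=0 ⇒ 0
Ȟ^2: (10−0)−9=1 ⇒ Z/5


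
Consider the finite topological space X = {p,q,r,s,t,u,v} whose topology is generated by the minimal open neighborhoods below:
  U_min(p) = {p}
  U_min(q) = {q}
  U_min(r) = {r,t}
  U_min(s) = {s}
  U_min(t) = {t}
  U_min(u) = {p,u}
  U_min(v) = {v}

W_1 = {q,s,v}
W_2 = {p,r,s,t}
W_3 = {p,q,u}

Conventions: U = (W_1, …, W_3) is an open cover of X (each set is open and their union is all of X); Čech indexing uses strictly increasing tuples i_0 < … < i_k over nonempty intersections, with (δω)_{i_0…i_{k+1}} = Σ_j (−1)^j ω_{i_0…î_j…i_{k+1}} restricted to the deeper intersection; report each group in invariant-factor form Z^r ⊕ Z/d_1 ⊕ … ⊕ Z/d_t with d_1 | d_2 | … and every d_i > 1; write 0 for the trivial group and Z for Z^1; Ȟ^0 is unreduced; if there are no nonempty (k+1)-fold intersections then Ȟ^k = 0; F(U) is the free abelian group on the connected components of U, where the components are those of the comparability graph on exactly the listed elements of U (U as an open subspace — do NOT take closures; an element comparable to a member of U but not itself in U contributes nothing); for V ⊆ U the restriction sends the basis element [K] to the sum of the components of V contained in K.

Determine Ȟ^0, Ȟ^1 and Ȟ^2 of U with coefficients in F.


nerve of the cover:
  W12={s} W13={q} W23={p}
components per intersection:
  W1: {q} {s} {v}
  W2: {p} {r,t} {s}
  W3: {p,u} {q}
  W12: {s}
  W13: {q}
  W23: {p}
C dims 8,3; δ0: rk 3, SNF 1^3
Ȟ^0 = (8 − 3) − 0 = 5, so Ȟ^0 ≅ Z^5
Ȟ^1 = (3 − 0) − 3 = 0, so Ȟ^1 ≅ 0
Ȟ^2 = (0 − 0) − 0 = 0, so Ȟ^2 ≅ 0

Ȟ^0 ≅ Z^5, Ȟ^1 ≅ 0 and Ȟ^2 ≅ 0


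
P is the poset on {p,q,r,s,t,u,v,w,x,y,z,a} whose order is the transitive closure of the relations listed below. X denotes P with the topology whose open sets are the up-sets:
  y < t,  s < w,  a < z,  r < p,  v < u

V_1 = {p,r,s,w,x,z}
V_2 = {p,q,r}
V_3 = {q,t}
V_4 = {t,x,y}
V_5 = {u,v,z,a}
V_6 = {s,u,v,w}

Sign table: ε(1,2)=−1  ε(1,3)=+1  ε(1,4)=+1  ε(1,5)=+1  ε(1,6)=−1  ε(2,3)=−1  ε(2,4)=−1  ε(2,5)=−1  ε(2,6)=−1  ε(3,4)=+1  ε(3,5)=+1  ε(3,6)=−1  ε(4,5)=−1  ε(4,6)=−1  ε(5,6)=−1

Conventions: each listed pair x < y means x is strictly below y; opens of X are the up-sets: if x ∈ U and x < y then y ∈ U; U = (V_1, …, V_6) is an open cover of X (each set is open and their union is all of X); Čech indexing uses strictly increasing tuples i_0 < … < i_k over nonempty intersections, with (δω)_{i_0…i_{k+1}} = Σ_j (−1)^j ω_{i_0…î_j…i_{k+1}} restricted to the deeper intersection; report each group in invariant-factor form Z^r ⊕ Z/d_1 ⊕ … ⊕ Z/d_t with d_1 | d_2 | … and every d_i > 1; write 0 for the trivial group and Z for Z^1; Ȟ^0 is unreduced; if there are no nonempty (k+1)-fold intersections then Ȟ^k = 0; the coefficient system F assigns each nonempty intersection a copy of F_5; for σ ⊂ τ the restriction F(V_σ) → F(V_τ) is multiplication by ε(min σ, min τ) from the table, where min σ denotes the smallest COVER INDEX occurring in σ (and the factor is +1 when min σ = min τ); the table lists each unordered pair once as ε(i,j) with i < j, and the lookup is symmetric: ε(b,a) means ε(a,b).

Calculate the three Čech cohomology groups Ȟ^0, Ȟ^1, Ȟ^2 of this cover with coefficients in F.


nerve of the cover:
  V12={p,r} V14={x} V15={z} V16={s,w} V23={q} V34={t} V56={u,v}
C dims 6,7; δ0: rk_F5 5
Ȟ^0 = (6 − 5) − 0 = 1, so Ȟ^0 ≅ Z/5
Ȟ^1 = (7 − 0) − 5 = 2, so Ȟ^1 ≅ Z/5 ⊕ Z/5
Ȟ^2 = (0 − 0) − 0 = 0, so Ȟ^2 ≅ 0

Ȟ^0 = Z/5, Ȟ^1 = Z/5 ⊕ Z/5 and Ȟ^2 = 0


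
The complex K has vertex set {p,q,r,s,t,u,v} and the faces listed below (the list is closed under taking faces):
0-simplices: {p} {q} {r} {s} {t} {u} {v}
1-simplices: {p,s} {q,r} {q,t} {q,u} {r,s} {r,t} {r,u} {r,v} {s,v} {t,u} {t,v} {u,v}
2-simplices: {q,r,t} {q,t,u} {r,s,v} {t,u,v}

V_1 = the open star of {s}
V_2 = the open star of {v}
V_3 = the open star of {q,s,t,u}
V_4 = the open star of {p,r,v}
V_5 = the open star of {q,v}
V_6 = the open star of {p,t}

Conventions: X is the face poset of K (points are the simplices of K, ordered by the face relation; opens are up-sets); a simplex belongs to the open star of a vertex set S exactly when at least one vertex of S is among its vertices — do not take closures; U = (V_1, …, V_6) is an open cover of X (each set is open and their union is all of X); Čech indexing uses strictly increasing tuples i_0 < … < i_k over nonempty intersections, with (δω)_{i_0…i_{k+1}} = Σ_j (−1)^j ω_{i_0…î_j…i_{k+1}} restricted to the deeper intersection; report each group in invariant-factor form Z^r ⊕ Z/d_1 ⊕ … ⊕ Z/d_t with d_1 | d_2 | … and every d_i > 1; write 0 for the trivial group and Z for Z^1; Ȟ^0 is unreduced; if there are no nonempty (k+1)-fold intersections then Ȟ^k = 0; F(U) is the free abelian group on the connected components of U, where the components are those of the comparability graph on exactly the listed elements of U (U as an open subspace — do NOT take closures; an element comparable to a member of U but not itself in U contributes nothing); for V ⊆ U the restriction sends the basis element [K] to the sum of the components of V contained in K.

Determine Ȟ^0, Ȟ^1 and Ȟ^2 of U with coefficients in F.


Ȟ^0 ≅ Z, Ȟ^1 ≅ Z^2, Ȟ^2 ≅ 0

nerve simplices:
  V1={{s},{p,s},{r,s},{s,v},{r,s,v}} V2={{v},{r,v},{s,v},{t,v},{u,v},{r,s,v},{t,u,v}} V3={{q},{s},{t},{u},{p,s},{q,r},{q,t},{q,u},{r,s},{r,t},{r,u},{s,v},{t,u},{t,v},{u,v},{q,r,t},{q,t,u},{r,s,v},{t,u,v}} V4={{p},{r},{v},{p,s},{q,r},{r,s},{r,t},{r,u},{r,v},{s,v},{t,v},{u,v},{q,r,t},{r,s,v},{t,u,v}} V5={{q},{v},{q,r},{q,t},{q,u},{r,v},{s,v},{t,v},{u,v},{q,r,t},{q,t,u},{r,s,v},{t,u,v}} V6={{p},{t},{p,s},{q,t},{r,t},{t,u},{t,v},{q,r,t},{q,t,u},{t,u,v}}
  V12={{s,v},{r,s,v}} V13={{s},{p,s},{r,s},{s,v},{r,s,v}} V14={{p,s},{r,s},{s,v},{r,s,v}} V15={{s,v},{r,s,v}} V16={{p,s}} V23={{s,v},{t,v},{u,v},{r,s,v},{t,u,v}} V24={{v},{r,v},{s,v},{t,v},{u,v},{r,s,v},{t,u,v}} V25={{v},{r,v},{s,v},{t,v},{u,v},{r,s,v},{t,u,v}} V26={{t,v},{t,u,v}} V34={{p,s},{q,r},{r,s},{r,t},{r,u},{s,v},{t,v},{u,v},{q,r,t},{r,s,v},{t,u,v}} V35={{q},{q,r},{q,t},{q,u},{s,v},{t,v},{u,v},{q,r,t},{q,t,u},{r,s,v},{t,u,v}} V36={{t},{p,s},{q,t},{r,t},{t,u},{t,v},{q,r,t},{q,t,u},{t,u,v}} V45={{v},{q,r},{r,v},{s,v},{t,v},{u,v},{q,r,t},{r,s,v},{t,u,v}} V46={{p},{p,s},{r,t},{t,v},{q,r,t},{t,u,v}} V56={{q,t},{t,v},{q,r,t},{q,t,u},{t,u,v}}
  V123={{s,v},{r,s,v}} V124={{s,v},{r,s,v}} V125={{s,v},{r,s,v}} V134={{p,s},{r,s},{s,v},{r,s,v}} V135={{s,v},{r,s,v}} V136={{p,s}} V145={{s,v},{r,s,v}} V146={{p,s}} V234={{s,v},{t,v},{u,v},{r,s,v},{t,u,v}} V235={{s,v},{t,v},{u,v},{r,s,v},{t,u,v}} V236={{t,v},{t,u,v}} V245={{v},{r,v},{s,v},{t,v},{u,v},{r,s,v},{t,u,v}} V246={{t,v},{t,u,v}} V256={{t,v},{t,u,v}} V345={{q,r},{s,v},{t,v},{u,v},{q,r,t},{r,s,v},{t,u,v}} V346={{p,s},{r,t},{t,v},{q,r,t},{t,u,v}} V356={{q,t},{t,v},{q,r,t},{q,t,u},{t,u,v}} V456={{t,v},{q,r,t},{t,u,v}}
  V1234={{s,v},{r,s,v}} V1235={{s,v},{r,s,v}} V1245={{s,v},{r,s,v}} V1345={{s,v},{r,s,v}} V1346={{p,s}} V2345={{s,v},{t,v},{u,v},{r,s,v},{t,u,v}} V2346={{t,v},{t,u,v}} V2356={{t,v},{t,u,v}} V2456={{t,v},{t,u,v}} V3456={{t,v},{q,r,t},{t,u,v}}
  V12345={{s,v},{r,s,v}} V23456={{t,v},{t,u,v}}
components per intersection:
  V1: {{s},{p,s},{r,s},{s,v},{r,s,v}}
  V2: {{v},{r,v},{s,v},{t,v},{u,v},{r,s,v},{t,u,v}}
  V3: {{q},{t},{u},{q,r},{q,t},{q,u},{r,t},{r,u},{t,u},{t,v},{u,v},{q,r,t},{q,t,u},{t,u,v}} {{s},{p,s},{r,s},{s,v},{r,s,v}}
  V4: {{p},{p,s}} {{r},{v},{q,r},{r,s},{r,t},{r,u},{r,v},{s,v},{t,v},{u,v},{q,r,t},{r,s,v},{t,u,v}}
  V5: {{q},{q,r},{q,t},{q,u},{q,r,t},{q,t,u}} {{v},{r,v},{s,v},{t,v},{u,v},{r,s,v},{t,u,v}}
  V6: {{p},{p,s}} {{t},{q,t},{r,t},{t,u},{t,v},{q,r,t},{q,t,u},{t,u,v}}
  V12: {{s,v},{r,s,v}}
  V13: {{s},{p,s},{r,s},{s,v},{r,s,v}}
  V14: {{p,s}} {{r,s},{s,v},{r,s,v}}
  V15: {{s,v},{r,s,v}}
  V16: {{p,s}}
  V23: {{s,v},{r,s,v}} {{t,v},{u,v},{t,u,v}}
  V24: {{v},{r,v},{s,v},{t,v},{u,v},{r,s,v},{t,u,v}}
  V25: {{v},{r,v},{s,v},{t,v},{u,v},{r,s,v},{t,u,v}}
  V26: {{t,v},{t,u,v}}
  V34: {{p,s}} {{q,r},{r,t},{q,r,t}} {{r,s},{s,v},{r,s,v}} {{r,u}} {{t,v},{u,v},{t,u,v}}
  V35: {{q},{q,r},{q,t},{q,u},{q,r,t},{q,t,u}} {{s,v},{r,s,v}} {{t,v},{u,v},{t,u,v}}
  V36: {{t},{q,t},{r,t},{t,u},{t,v},{q,r,t},{q,t,u},{t,u,v}} {{p,s}}
  V45: {{v},{r,v},{s,v},{t,v},{u,v},{r,s,v},{t,u,v}} {{q,r},{q,r,t}}
  V46: {{p},{p,s}} {{r,t},{q,r,t}} {{t,v},{t,u,v}}
  V56: {{q,t},{q,r,t},{q,t,u}} {{t,v},{t,u,v}}
  V123: {{s,v},{r,s,v}}
  V124: {{s,v},{r,s,v}}
  V125: {{s,v},{r,s,v}}
  V134: {{p,s}} {{r,s},{s,v},{r,s,v}}
  V135: {{s,v},{r,s,v}}
  V136: {{p,s}}
  V145: {{s,v},{r,s,v}}
  V146: {{p,s}}
  V234: {{s,v},{r,s,v}} {{t,v},{u,v},{t,u,v}}
  V235: {{s,v},{r,s,v}} {{t,v},{u,v},{t,u,v}}
  V236: {{t,v},{t,u,v}}
  V245: {{v},{r,v},{s,v},{t,v},{u,v},{r,s,v},{t,u,v}}
  V246: {{t,v},{t,u,v}}
  V256: {{t,v},{t,u,v}}
  V345: {{q,r},{q,r,t}} {{s,v},{r,s,v}} {{t,v},{u,v},{t,u,v}}
  V346: {{p,s}} {{r,t},{q,r,t}} {{t,v},{t,u,v}}
  V356: {{q,t},{q,r,t},{q,t,u}} {{t,v},{t,u,v}}
  V456: {{t,v},{t,u,v}} {{q,r,t}}
  V1234: {{s,v},{r,s,v}}
  V1235: {{s,v},{r,s,v}}
  V1245: {{s,v},{r,s,v}}
  V1345: {{s,v},{r,s,v}}
  V1346: {{p,s}}
  V2345: {{s,v},{r,s,v}} {{t,v},{u,v},{t,u,v}}
  V2346: {{t,v},{t,u,v}}
  V2356: {{t,v},{t,u,v}}
  V2456: {{t,v},{t,u,v}}
  V3456: {{t,v},{t,u,v}} {{q,r,t}}
  V12345: {{s,v},{r,s,v}}
  V23456: {{t,v},{t,u,v}}
C dims 10,28,27,12; δ0: rk 9, SNF 1^9; δ1: rk 17, SNF 1^17; δ2: rk 10, SNF 1^10
degree 0: 10−9−0 = 1 → Ȟ^0 ≅ Z
degree 1: 28−17−9 = 2 → Ȟ^1 ≅ Z^2
degree 2: 27−10−17 = 0 → Ȟ^2 ≅ 0


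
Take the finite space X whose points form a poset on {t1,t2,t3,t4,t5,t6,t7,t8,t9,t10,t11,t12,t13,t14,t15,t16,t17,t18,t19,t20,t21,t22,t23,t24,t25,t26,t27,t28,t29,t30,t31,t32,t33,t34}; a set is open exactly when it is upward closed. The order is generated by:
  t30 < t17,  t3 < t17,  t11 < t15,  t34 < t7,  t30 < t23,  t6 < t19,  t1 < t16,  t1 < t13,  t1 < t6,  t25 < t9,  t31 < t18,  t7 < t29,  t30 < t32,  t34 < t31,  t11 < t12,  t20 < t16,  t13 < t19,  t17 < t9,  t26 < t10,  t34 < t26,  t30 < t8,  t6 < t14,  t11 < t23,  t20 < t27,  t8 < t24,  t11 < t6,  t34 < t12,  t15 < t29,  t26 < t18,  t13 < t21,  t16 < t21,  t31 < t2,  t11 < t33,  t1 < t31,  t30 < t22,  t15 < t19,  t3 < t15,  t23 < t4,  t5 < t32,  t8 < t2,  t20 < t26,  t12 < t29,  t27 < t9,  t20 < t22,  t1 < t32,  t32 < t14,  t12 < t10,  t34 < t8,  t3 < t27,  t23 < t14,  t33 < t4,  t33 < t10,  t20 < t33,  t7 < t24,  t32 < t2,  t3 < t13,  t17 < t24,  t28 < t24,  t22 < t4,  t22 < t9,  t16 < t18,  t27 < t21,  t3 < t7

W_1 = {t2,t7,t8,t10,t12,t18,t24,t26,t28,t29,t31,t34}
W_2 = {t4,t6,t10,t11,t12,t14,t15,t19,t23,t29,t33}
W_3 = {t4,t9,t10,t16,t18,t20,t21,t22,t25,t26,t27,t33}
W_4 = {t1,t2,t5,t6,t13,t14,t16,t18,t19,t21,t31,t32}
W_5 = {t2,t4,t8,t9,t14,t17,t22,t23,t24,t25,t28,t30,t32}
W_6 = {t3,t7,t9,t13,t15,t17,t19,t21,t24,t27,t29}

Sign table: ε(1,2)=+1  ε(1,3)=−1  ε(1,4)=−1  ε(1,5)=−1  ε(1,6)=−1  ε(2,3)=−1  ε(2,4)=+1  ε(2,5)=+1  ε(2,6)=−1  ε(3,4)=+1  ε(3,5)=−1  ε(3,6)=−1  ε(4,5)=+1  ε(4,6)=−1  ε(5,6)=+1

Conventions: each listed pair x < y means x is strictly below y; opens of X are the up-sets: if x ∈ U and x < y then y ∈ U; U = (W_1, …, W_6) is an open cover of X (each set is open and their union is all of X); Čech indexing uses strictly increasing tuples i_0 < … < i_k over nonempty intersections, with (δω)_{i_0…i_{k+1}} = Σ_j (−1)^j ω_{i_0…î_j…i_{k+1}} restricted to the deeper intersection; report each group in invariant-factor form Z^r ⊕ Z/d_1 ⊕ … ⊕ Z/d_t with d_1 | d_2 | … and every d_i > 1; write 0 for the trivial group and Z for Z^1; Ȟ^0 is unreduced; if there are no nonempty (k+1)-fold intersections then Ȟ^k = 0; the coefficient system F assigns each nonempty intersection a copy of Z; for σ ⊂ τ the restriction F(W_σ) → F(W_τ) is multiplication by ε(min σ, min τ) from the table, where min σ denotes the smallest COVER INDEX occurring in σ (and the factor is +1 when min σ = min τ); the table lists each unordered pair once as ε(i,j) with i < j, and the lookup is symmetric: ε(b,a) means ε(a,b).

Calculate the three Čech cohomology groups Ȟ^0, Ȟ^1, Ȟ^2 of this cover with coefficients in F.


Ȟ^0(U;F) ≅ 0, Ȟ^1(U;F) ≅ Z/2 and Ȟ^2(U;F) ≅ Z

intersection data:
  W12={t10,t12,t29} W13={t10,t18,t26} W14={t2,t18,t31} W15={t2,t8,t24,t28} W16={t7,t24,t29} W23={t4,t10,t33} W24={t6,t14,t19} W25={t4,t14,t23} W26={t15,t19,t29} W34={t16,t18,t21} W35={t4,t9,t22,t25} W36={t9,t21,t27} W45={t2,t14,t32} W46={t13,t19,t21} W56={t9,t17,t24}
  W123={t10} W126={t29} W134={t18} W145={t2} W156={t24} W235={t4} W245={t14} W246={t19} W346={t21} W356={t9}
C dims 6,15,10; δ0: rk 6, SNF 1^5·2; δ1: rk 9, SNF 1^9
Ȟ^0 = (6 − 6) − 0 = 0, so Ȟ^0 ≅ 0
Ȟ^1 = (15 − 9) − 6 = 0 plus torsion [2], so Ȟ^1 ≅ Z/2
Ȟ^2 = (10 − 0) − 9 = 1, so Ȟ^2 ≅ Z


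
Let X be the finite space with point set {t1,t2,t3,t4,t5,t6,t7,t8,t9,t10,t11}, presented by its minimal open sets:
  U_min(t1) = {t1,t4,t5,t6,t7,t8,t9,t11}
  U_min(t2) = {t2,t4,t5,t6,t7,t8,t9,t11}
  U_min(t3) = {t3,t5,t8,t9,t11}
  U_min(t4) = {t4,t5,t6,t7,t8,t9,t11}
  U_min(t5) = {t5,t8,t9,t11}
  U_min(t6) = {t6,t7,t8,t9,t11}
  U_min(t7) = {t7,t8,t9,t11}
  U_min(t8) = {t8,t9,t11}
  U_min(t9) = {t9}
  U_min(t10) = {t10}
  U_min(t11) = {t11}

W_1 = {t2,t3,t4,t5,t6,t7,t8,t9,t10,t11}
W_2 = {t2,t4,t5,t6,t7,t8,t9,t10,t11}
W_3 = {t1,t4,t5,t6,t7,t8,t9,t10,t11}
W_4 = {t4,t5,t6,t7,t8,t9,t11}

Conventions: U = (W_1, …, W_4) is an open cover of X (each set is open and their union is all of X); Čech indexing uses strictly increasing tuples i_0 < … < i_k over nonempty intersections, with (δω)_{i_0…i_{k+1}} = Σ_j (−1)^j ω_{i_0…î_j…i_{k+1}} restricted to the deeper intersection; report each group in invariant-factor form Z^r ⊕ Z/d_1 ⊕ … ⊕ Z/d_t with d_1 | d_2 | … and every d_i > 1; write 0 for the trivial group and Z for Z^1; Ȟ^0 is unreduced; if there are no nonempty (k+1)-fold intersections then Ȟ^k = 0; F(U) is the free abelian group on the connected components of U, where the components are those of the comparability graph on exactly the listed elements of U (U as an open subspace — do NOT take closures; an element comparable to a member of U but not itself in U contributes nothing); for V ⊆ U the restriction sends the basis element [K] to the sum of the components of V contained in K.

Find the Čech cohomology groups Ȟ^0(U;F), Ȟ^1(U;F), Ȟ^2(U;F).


nonempty intersections:
  W12={t2,t4,t5,t6,t7,t8,t9,t10,t11} W13={t4,t5,t6,t7,t8,t9,t10,t11} W14={t4,t5,t6,t7,t8,t9,t11} W23={t4,t5,t6,t7,t8,t9,t10,t11} W24={t4,t5,t6,t7,t8,t9,t11} W34={t4,t5,t6,t7,t8,t9,t11}
  W123={t4,t5,t6,t7,t8,t9,t10,t11} W124={t4,t5,t6,t7,t8,t9,t11} W134={t4,t5,t6,t7,t8,t9,t11} W234={t4,t5,t6,t7,t8,t9,t11}
  W1234={t4,t5,t6,t7,t8,t9,t11}
components per intersection:
  W1: {t2,t3,t4,t5,t6,t7,t8,t9,t11} {t10}
  W2: {t2,t4,t5,t6,t7,t8,t9,t11} {t10}
  W3: {t1,t4,t5,t6,t7,t8,t9,t11} {t10}
  W4: {t4,t5,t6,t7,t8,t9,t11}
  W12: {t2,t4,t5,t6,t7,t8,t9,t11} {t10}
  W13: {t4,t5,t6,t7,t8,t9,t11} {t10}
  W14: {t4,t5,t6,t7,t8,t9,t11}
  W23: {t4,t5,t6,t7,t8,t9,t11} {t10}
  W24: {t4,t5,t6,t7,t8,t9,t11}
  W34: {t4,t5,t6,t7,t8,t9,t11}
  W123: {t4,t5,t6,t7,t8,t9,t11} {t10}
  W124: {t4,t5,t6,t7,t8,t9,t11}
  W134: {t4,t5,t6,t7,t8,t9,t11}
  W234: {t4,t5,t6,t7,t8,t9,t11}
  W1234: {t4,t5,t6,t7,t8,t9,t11}
C dims 7,9,5,1; δ0: rk 5, SNF 1^5; δ1: rk 4, SNF 1^4; δ2: rk 1, SNF 1^1
Ȟ^0: (7−5)−0=2 ⇒ Z^2
Ȟ^1: (9−4)−5=0 ⇒ 0
Ȟ^2: (5−1)−4=0 ⇒ 0

Ȟ^0 ≅ Z^2, Ȟ^1 ≅ 0 and Ȟ^2 ≅ 0


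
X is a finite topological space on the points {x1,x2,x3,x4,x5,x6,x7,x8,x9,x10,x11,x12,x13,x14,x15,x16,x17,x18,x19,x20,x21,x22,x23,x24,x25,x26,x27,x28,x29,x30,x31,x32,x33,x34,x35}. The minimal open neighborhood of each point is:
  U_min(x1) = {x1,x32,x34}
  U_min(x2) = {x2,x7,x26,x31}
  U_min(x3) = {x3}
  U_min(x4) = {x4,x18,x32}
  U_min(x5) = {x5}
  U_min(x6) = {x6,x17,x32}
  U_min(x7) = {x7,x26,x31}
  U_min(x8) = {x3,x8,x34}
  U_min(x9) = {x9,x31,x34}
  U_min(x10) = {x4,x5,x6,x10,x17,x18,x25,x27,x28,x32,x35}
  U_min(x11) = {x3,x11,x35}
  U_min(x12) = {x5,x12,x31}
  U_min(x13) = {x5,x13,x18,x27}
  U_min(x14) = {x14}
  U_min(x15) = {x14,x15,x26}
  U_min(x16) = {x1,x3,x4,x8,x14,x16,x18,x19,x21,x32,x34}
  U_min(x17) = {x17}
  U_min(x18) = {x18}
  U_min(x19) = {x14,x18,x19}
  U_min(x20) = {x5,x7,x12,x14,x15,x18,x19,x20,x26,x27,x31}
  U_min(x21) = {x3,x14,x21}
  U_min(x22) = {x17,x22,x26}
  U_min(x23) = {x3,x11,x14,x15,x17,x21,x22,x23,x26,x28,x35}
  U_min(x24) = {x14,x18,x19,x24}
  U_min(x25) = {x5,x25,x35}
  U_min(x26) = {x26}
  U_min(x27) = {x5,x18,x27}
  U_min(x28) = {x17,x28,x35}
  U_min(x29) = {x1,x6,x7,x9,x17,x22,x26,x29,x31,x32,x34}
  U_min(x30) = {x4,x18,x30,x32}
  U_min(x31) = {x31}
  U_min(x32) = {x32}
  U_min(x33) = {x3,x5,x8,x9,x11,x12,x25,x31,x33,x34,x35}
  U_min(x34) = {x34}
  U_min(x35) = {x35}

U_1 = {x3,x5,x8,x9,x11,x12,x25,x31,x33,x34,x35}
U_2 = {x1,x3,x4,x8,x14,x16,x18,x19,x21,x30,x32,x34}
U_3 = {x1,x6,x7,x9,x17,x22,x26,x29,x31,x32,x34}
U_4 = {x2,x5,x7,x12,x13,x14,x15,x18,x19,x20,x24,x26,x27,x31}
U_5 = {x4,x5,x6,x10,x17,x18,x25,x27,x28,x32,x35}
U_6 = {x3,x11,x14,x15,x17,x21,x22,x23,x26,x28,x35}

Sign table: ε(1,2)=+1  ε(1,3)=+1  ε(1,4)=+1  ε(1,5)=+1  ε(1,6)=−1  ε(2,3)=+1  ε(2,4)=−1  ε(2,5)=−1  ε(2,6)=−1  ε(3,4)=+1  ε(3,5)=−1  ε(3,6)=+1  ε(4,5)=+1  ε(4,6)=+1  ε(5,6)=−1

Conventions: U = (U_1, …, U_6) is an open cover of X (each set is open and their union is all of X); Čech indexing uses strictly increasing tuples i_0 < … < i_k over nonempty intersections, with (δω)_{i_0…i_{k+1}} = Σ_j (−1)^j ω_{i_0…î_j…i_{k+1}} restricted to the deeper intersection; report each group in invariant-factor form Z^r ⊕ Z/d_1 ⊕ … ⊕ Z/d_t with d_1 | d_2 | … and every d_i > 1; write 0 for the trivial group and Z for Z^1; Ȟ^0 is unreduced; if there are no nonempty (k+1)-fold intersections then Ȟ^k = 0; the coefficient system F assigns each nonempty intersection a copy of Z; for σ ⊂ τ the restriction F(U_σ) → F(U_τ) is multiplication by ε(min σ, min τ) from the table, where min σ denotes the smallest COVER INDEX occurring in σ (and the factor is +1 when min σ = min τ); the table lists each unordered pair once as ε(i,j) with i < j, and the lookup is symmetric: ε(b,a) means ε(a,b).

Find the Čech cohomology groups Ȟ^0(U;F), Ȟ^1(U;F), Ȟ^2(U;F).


intersection data:
  U12={x3,x8,x34} U13={x9,x31,x34} U14={x5,x12,x31} U15={x5,x25,x35} U16={x3,x11,x35} U23={x1,x32,x34} U24={x14,x18,x19} U25={x4,x18,x32} U26={x3,x14,x21} U34={x7,x26,x31} U35={x6,x17,x32} U36={x17,x22,x26} U45={x5,x18,x27} U46={x14,x15,x26} U56={x17,x28,x35}
  U123={x34} U126={x3} U134={x31} U145={x5} U156={x35} U235={x32} U245={x18} U246={x14} U346={x26} U356={x17}
C dims 6,15,10; δ0: rk 6, SNF 1^5·2; δ1: rk 9, SNF 1^9
Ȟ^0 = (6 − 6) − 0 = 0, so Ȟ^0 ≅ 0
Ȟ^1 = (15 − 9) − 6 = 0 plus torsion [2], so Ȟ^1 ≅ Z/2
Ȟ^2 = (10 − 0) − 9 = 1, so Ȟ^2 ≅ Z

Ȟ^0 = 0, Ȟ^1 = Z/2, Ȟ^2 = Z


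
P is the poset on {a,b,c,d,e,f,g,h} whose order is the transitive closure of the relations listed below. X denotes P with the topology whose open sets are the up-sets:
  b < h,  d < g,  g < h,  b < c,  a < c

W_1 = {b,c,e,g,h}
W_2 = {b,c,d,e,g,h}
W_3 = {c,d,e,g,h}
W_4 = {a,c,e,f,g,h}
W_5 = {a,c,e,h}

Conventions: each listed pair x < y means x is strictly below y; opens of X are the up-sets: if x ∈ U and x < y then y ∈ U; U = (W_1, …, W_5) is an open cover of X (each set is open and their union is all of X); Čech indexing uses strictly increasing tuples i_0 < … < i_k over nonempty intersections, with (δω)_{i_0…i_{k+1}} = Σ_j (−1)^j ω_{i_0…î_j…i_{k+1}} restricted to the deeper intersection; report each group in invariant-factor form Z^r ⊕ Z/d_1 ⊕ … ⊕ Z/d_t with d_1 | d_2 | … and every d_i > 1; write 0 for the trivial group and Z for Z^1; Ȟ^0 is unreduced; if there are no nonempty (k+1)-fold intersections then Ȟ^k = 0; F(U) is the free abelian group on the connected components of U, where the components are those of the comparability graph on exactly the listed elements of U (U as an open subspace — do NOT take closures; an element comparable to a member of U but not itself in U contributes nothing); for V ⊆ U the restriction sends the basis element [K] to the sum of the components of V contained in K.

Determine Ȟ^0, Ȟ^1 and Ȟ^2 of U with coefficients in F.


cover nerve:
  W12={b,c,e,g,h} W13={c,e,g,h} W14={c,e,g,h} W15={c,e,h} W23={c,d,e,g,h} W24={c,e,g,h} W25={c,e,h} W34={c,e,g,h} W35={c,e,h} W45={a,c,e,h}
  W123={c,e,g,h} W124={c,e,g,h} W125={c,e,h} W134={c,e,g,h} W135={c,e,h} W145={c,e,h} W234={c,e,g,h} W235={c,e,h} W245={c,e,h} W345={c,e,h}
  W1234={c,e,g,h} W1235={c,e,h} W1245={c,e,h} W1345={c,e,h} W2345={c,e,h}
  W12345={c,e,h}
components per intersection:
  W1: {b,c,g,h} {e}
  W2: {b,c,d,g,h} {e}
  W3: {c} {d,g,h} {e}
  W4: {a,c} {e} {f} {g,h}
  W5: {a,c} {e} {h}
  W12: {b,c,g,h} {e}
  W13: {c} {e} {g,h}
  W14: {c} {e} {g,h}
  W15: {c} {e} {h}
  W23: {c} {d,g,h} {e}
  W24: {c} {e} {g,h}
  W25: {c} {e} {h}
  W34: {c} {e} {g,h}
  W35: {c} {e} {h}
  W45: {a,c} {e} {h}
  W123: {c} {e} {g,h}
  W124: {c} {e} {g,h}
  W125: {c} {e} {h}
  W134: {c} {e} {g,h}
  W135: {c} {e} {h}
  W145: {c} {e} {h}
  W234: {c} {e} {g,h}
  W235: {c} {e} {h}
  W245: {c} {e} {h}
  W345: {c} {e} {h}
  W1234: {c} {e} {g,h}
  W1235: {c} {e} {h}
  W1245: {c} {e} {h}
  W1345: {c} {e} {h}
  W2345: {c} {e} {h}
  W12345: {c} {e} {h}
C dims 14,29,30,15; δ0: rk 11, SNF 1^11; δ1: rk 18, SNF 1^18; δ2: rk 12, SNF 1^12
Ȟ^0: (14−11)−0=3 ⇒ Z^3
Ȟ^1: (29−18)−11=0 ⇒ 0
Ȟ^2: (30−12)−18=0 ⇒ 0

Ȟ^0 ≅ Z^3,  Ȟ^1 ≅ 0,  Ȟ^2 ≅ 0
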